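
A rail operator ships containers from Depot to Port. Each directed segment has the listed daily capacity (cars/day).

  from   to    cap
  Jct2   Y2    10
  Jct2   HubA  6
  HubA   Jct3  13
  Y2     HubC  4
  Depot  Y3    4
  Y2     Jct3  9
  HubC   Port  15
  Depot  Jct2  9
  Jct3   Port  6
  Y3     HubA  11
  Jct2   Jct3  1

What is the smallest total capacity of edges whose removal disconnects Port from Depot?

10

Augment Depot→Jct2→Jct3→Port: bottleneck 1, flow now 1.
Augment Depot→Jct2→Y2→HubC→Port: bottleneck 4, flow now 5.
Augment Depot→Jct2→Y2→Jct3→Port: bottleneck 4, flow now 9.
Augment Depot→Y3→HubA→Jct3→Port: bottleneck 1, flow now 10.
No augmenting path remains; maximum flow = 10.
By max-flow min-cut, the minimum cut capacity equals the max flow.
In the residual graph, reachable from Depot: {Depot, Jct2, Y3, Y2, HubA, Jct3}.
Min-cut edges: Y2→HubC (4), Jct3→Port (6); capacity 4 + 6 = 10.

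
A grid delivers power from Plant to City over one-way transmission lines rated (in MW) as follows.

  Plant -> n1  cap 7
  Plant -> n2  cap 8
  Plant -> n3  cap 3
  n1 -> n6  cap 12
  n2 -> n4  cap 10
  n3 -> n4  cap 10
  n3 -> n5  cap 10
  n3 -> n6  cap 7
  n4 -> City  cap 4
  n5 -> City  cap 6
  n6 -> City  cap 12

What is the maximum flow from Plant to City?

Augment Plant→n1→n6→City: bottleneck 7, flow now 7.
Augment Plant→n2→n4→City: bottleneck 4, flow now 11.
Augment Plant→n3→n5→City: bottleneck 3, flow now 14.
No augmenting path remains; maximum flow = 14.
In the residual graph, reachable from Plant: {Plant, n2, n4}.
Min-cut edges: Plant→n1 (7), Plant→n3 (3), n4→City (4); capacity 7 + 3 + 4 = 14.
This cut is saturated, so no flow can exceed 14.

14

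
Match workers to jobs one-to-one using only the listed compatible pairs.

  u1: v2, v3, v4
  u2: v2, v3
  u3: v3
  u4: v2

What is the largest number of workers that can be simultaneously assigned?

Unit-capacity flow: source→left, listed edges, right→sink; max matching = max flow.
Augmenting path u1→v2 (+1); matched 1.
Augmenting path u2→v3 (+1); matched 2.
Augmenting path u4→v2→u1→v4 (+1); matched 3.
No augmenting path remains; maximum matching = 3.
König certificate: {u1, v2, v3} is a vertex cover of size 3 (every listed pair touches it), so no matching can be larger.

3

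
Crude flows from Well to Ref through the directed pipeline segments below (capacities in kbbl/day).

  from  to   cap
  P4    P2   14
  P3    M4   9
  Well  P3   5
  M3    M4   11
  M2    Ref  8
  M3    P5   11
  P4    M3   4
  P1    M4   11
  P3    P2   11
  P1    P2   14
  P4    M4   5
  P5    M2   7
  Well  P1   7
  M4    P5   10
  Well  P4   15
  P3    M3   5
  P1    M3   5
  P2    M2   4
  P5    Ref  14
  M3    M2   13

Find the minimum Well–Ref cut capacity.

Augment Well→P1→M4→P5→Ref: bottleneck 7, flow now 7.
Augment Well→P3→M4→P5→Ref: bottleneck 3, flow now 10.
Augment Well→P3→M3→P5→Ref: bottleneck 2, flow now 12.
Augment Well→P4→M3→P5→Ref: bottleneck 2, flow now 14.
Augment Well→P4→M3→M2→Ref: bottleneck 2, flow now 16.
Augment Well→P4→P2→M2→Ref: bottleneck 4, flow now 20.
Augment Well→P4→M4→P1→M3→M2→Ref: bottleneck 2, flow now 22. (uses reverse residual edge)
No augmenting path remains; maximum flow = 22.
By max-flow min-cut, the minimum cut capacity equals the max flow.
In the residual graph, reachable from Well: {Well, P1, P3, P4, M4, M3, P2, P5, M2}.
Min-cut edges: P5→Ref (14), M2→Ref (8); capacity 14 + 8 = 22.

22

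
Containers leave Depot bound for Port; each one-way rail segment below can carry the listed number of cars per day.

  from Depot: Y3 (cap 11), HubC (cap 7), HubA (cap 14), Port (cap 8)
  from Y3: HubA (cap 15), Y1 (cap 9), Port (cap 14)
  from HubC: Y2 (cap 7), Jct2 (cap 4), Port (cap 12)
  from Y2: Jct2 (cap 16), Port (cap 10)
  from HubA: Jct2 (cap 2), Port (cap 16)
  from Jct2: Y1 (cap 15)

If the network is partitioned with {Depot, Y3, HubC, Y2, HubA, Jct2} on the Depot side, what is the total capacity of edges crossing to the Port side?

Edges leaving {Depot, Y3, HubC, Y2, HubA, Jct2}: Depot→Port (8), Y3→Y1 (9), Y3→Port (14), HubC→Port (12), Y2→Port (10), HubA→Port (16), Jct2→Y1 (15).
Cut capacity = 8 + 9 + 14 + 12 + 10 + 16 + 15 = 84.

84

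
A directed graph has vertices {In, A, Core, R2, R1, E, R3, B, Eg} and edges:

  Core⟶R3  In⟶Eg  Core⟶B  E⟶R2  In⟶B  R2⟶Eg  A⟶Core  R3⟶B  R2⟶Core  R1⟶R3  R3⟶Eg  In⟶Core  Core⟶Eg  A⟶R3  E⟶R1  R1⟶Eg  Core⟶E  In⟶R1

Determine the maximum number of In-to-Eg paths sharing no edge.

Assign every edge capacity 1; by Menger, the answer equals the max flow.
Path In→Eg (+1); total 1.
Path In→Core→Eg (+1); total 2.
Path In→R1→Eg (+1); total 3.
No residual In→Eg path; max flow = 3.
Certifying cut of size 3: {In→Core, In→Eg, In→R1}.

3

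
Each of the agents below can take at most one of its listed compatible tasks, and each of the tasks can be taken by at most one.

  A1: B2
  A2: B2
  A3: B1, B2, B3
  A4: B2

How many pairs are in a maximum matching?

Unit-capacity flow: source→left, listed edges, right→sink; max matching = max flow.
Augmenting path A1→B2 (+1); matched 1.
Augmenting path A3→B1 (+1); matched 2.
No augmenting path remains; maximum matching = 2.
König certificate: {A3, B2} is a vertex cover of size 2 (every listed pair touches it), so no matching can be larger.

2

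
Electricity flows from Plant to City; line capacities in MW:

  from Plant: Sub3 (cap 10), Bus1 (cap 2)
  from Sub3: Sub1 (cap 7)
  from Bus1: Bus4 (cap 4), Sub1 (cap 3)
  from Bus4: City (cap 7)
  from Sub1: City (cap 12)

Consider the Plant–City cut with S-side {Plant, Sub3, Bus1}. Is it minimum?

Given cut capacity: 7 + 4 + 3 = 14.
Augment Plant→Sub3→Sub1→City: bottleneck 7, flow now 7.
Augment Plant→Bus1→Bus4→City: bottleneck 2, flow now 9.
No augmenting path remains; maximum flow = 9.
In the residual graph, reachable from Plant: {Plant, Sub3}.
Min-cut edges: Plant→Bus1 (2), Sub3→Sub1 (7); capacity 2 + 7 = 9.
Cut capacity 14 exceeds the max flow 9, so it is not minimum.

No — its capacity is 14, but the minimum cut has capacity 9.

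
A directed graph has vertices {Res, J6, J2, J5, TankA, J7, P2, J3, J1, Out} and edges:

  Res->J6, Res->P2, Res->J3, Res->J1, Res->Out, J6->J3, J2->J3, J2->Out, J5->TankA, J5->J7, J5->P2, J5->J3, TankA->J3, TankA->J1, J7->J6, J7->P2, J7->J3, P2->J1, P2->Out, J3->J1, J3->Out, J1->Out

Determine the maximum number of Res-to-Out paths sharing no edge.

Assign every edge capacity 1; by Menger, the answer equals the max flow.
Path Res→Out (+1); total 1.
Path Res→P2→Out (+1); total 2.
Path Res→J3→Out (+1); total 3.
Path Res→J1→Out (+1); total 4.
No residual Res→Out path; max flow = 4.
Certifying cut of size 4: {J1→Out, J3→Out, Res→Out, Res→P2}.

4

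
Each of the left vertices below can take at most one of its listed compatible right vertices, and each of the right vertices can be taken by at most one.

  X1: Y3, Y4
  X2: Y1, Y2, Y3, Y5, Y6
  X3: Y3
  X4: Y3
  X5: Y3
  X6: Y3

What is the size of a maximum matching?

3

Unit-capacity flow: source→left, listed edges, right→sink; max matching = max flow.
Augmenting path X1→Y3 (+1); matched 1.
Augmenting path X2→Y1 (+1); matched 2.
Augmenting path X3→Y3→X1→Y4 (+1); matched 3.
No augmenting path remains; maximum matching = 3.
König certificate: {X1, X2, Y3} is a vertex cover of size 3 (every listed pair touches it), so no matching can be larger.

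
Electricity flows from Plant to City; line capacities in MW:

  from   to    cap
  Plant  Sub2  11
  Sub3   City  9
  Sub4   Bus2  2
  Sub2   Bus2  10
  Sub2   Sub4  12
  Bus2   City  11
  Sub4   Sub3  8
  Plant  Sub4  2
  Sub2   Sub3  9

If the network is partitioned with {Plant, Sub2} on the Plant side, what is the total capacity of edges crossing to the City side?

Edges leaving {Plant, Sub2}: Plant→Sub4 (2), Sub2→Sub4 (12), Sub2→Sub3 (9), Sub2→Bus2 (10).
Cut capacity = 2 + 12 + 9 + 10 = 33.

33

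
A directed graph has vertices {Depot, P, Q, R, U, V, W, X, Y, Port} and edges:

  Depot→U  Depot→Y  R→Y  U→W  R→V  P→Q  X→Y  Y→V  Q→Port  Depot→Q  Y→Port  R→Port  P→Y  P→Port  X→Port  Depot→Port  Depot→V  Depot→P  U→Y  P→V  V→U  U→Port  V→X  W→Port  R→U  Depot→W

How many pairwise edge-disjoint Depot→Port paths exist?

7

Assign every edge capacity 1; by Menger, the answer equals the max flow.
Path Depot→Port (+1); total 1.
Path Depot→P→Port (+1); total 2.
Path Depot→Q→Port (+1); total 3.
Path Depot→U→Port (+1); total 4.
Path Depot→W→Port (+1); total 5.
Path Depot→Y→Port (+1); total 6.
Path Depot→V→X→Port (+1); total 7.
No residual Depot→Port path; max flow = 7.
Certifying cut of size 7: {Depot→P, Depot→Port, Depot→Q, Depot→U, Depot→V, Depot→W, Depot→Y}.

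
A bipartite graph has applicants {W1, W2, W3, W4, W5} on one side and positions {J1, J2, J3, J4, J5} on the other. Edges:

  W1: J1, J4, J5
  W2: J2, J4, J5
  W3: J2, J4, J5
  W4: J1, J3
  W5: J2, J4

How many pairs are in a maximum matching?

Unit-capacity flow: source→left, listed edges, right→sink; max matching = max flow.
Augmenting path W1→J1 (+1); matched 1.
Augmenting path W2→J2 (+1); matched 2.
Augmenting path W3→J4 (+1); matched 3.
Augmenting path W4→J3 (+1); matched 4.
Augmenting path W5→J2→W2→J5 (+1); matched 5.
No augmenting path remains; maximum matching = 5.
König certificate: {W1, W2, W3, W4, W5} is a vertex cover of size 5 (every listed pair touches it), so no matching can be larger.

5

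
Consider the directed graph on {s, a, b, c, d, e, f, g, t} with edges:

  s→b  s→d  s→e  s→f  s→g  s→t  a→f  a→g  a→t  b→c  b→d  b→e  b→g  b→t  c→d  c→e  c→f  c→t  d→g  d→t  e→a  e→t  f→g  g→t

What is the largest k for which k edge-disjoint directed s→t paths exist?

Assign every edge capacity 1; by Menger, the answer equals the max flow.
Path s→t (+1); total 1.
Path s→b→t (+1); total 2.
Path s→d→t (+1); total 3.
Path s→e→t (+1); total 4.
Path s→g→t (+1); total 5.
No residual s→t path; max flow = 5.
Certifying cut of size 5: {g→t, s→b, s→d, s→e, s→t}.

5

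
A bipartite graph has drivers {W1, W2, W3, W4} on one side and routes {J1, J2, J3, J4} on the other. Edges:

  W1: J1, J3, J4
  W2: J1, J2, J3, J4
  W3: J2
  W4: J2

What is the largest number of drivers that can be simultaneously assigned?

3

Unit-capacity flow: source→left, listed edges, right→sink; max matching = max flow.
Augmenting path W1→J1 (+1); matched 1.
Augmenting path W2→J2 (+1); matched 2.
Augmenting path W3→J2→W2→J3 (+1); matched 3.
No augmenting path remains; maximum matching = 3.
König certificate: {W1, W2, J2} is a vertex cover of size 3 (every listed pair touches it), so no matching can be larger.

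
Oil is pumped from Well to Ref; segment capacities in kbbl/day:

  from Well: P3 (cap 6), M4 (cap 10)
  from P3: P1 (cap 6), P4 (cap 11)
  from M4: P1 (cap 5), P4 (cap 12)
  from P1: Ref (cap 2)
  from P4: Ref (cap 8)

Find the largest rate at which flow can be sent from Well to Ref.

Augment Well→P3→P1→Ref: bottleneck 2, flow now 2.
Augment Well→P3→P4→Ref: bottleneck 4, flow now 6.
Augment Well→M4→P4→Ref: bottleneck 4, flow now 10.
No augmenting path remains; maximum flow = 10.
In the residual graph, reachable from Well: {Well, P3, M4, P1, P4}.
Min-cut edges: P1→Ref (2), P4→Ref (8); capacity 2 + 8 = 10.
This cut is saturated, so no flow can exceed 10.

10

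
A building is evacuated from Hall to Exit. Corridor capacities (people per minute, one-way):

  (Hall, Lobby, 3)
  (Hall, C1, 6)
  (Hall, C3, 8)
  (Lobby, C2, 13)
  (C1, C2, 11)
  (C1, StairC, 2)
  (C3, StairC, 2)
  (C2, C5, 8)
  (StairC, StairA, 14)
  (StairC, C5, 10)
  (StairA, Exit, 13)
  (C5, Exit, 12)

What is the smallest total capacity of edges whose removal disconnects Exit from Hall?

Augment Hall→Lobby→C2→C5→Exit: bottleneck 3, flow now 3.
Augment Hall→C1→C2→C5→Exit: bottleneck 5, flow now 8.
Augment Hall→C1→StairC→StairA→Exit: bottleneck 1, flow now 9.
Augment Hall→C3→StairC→StairA→Exit: bottleneck 2, flow now 11.
No augmenting path remains; maximum flow = 11.
By max-flow min-cut, the minimum cut capacity equals the max flow.
In the residual graph, reachable from Hall: {Hall, C3}.
Min-cut edges: Hall→Lobby (3), Hall→C1 (6), C3→StairC (2); capacity 3 + 6 + 2 = 11.

11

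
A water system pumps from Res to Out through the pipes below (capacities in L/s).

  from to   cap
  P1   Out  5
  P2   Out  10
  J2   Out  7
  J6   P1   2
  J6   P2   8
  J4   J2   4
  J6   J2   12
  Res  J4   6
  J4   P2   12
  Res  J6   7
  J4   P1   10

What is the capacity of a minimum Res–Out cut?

13

Augment Res→J6→P1→Out: bottleneck 2, flow now 2.
Augment Res→J6→P2→Out: bottleneck 5, flow now 7.
Augment Res→J4→P1→Out: bottleneck 3, flow now 10.
Augment Res→J4→P2→Out: bottleneck 3, flow now 13.
No augmenting path remains; maximum flow = 13.
By max-flow min-cut, the minimum cut capacity equals the max flow.
In the residual graph, reachable from Res: {Res}.
Min-cut edges: Res→J6 (7), Res→J4 (6); capacity 7 + 6 = 13.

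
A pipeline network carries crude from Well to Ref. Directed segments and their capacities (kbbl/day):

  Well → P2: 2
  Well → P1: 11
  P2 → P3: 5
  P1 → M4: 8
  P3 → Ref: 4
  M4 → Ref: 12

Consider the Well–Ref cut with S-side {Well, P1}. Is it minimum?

Yes — it is a minimum cut (capacity 10).

Given cut capacity: 2 + 8 = 10.
Augment Well→P2→P3→Ref: bottleneck 2, flow now 2.
Augment Well→P1→M4→Ref: bottleneck 8, flow now 10.
No augmenting path remains; maximum flow = 10.
Cut capacity 10 equals the max flow, so it is a minimum cut.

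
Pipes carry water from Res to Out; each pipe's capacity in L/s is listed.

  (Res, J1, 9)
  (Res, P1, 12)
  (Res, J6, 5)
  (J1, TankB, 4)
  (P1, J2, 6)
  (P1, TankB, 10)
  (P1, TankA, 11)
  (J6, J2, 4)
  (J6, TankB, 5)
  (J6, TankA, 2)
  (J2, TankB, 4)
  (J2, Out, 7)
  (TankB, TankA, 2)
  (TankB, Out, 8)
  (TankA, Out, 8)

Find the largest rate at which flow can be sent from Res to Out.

Augment Res→J1→TankB→Out: bottleneck 4, flow now 4.
Augment Res→P1→J2→Out: bottleneck 6, flow now 10.
Augment Res→P1→TankB→Out: bottleneck 4, flow now 14.
Augment Res→P1→TankA→Out: bottleneck 2, flow now 16.
Augment Res→J6→J2→Out: bottleneck 1, flow now 17.
Augment Res→J6→TankA→Out: bottleneck 2, flow now 19.
Augment Res→J6→TankB→TankA→Out: bottleneck 2, flow now 21.
No augmenting path remains; maximum flow = 21.
In the residual graph, reachable from Res: {Res, J1}.
Min-cut edges: Res→P1 (12), Res→J6 (5), J1→TankB (4); capacity 12 + 5 + 4 = 21.
This cut is saturated, so no flow can exceed 21.

21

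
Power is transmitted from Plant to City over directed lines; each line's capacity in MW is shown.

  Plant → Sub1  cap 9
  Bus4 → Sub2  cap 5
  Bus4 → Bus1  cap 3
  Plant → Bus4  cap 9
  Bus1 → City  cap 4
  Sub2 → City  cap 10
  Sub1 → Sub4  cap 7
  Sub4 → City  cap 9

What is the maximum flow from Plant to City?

15

Augment Plant→Bus4→Bus1→City: bottleneck 3, flow now 3.
Augment Plant→Bus4→Sub2→City: bottleneck 5, flow now 8.
Augment Plant→Sub1→Sub4→City: bottleneck 7, flow now 15.
No augmenting path remains; maximum flow = 15.
In the residual graph, reachable from Plant: {Plant, Bus4, Sub1}.
Min-cut edges: Bus4→Bus1 (3), Bus4→Sub2 (5), Sub1→Sub4 (7); capacity 3 + 5 + 7 = 15.
This cut is saturated, so no flow can exceed 15.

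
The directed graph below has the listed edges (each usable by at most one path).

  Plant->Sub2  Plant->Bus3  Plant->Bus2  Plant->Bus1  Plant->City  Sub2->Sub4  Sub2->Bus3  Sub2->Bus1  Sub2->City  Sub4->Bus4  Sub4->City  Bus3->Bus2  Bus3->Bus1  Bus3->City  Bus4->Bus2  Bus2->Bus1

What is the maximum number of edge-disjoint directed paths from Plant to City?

3

Assign every edge capacity 1; by Menger, the answer equals the max flow.
Path Plant→City (+1); total 1.
Path Plant→Sub2→City (+1); total 2.
Path Plant→Bus3→City (+1); total 3.
No residual Plant→City path; max flow = 3.
Certifying cut of size 3: {Plant→Bus3, Plant→City, Plant→Sub2}.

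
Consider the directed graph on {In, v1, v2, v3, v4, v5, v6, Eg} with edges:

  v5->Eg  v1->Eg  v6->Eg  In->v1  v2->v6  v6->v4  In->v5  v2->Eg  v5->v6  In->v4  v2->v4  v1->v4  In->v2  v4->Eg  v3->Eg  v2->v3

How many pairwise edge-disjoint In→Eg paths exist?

Assign every edge capacity 1; by Menger, the answer equals the max flow.
Path In→v1→Eg (+1); total 1.
Path In→v2→Eg (+1); total 2.
Path In→v4→Eg (+1); total 3.
Path In→v5→Eg (+1); total 4.
No residual In→Eg path; max flow = 4.
Certifying cut of size 4: {In→v1, In→v2, In→v4, In→v5}.

4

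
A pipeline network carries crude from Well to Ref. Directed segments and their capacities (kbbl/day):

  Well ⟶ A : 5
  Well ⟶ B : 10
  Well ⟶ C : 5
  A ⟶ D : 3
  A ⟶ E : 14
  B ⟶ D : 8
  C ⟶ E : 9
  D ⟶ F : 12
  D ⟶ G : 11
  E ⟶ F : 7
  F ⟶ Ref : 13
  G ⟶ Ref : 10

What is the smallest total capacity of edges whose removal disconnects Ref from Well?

Augment Well→A→D→F→Ref: bottleneck 3, flow now 3.
Augment Well→A→E→F→Ref: bottleneck 2, flow now 5.
Augment Well→B→D→F→Ref: bottleneck 8, flow now 13.
Augment Well→C→E→F→D→G→Ref: bottleneck 5, flow now 18. (uses reverse residual edge)
No augmenting path remains; maximum flow = 18.
By max-flow min-cut, the minimum cut capacity equals the max flow.
In the residual graph, reachable from Well: {Well, B}.
Min-cut edges: Well→A (5), Well→C (5), B→D (8); capacity 5 + 5 + 8 = 18.

18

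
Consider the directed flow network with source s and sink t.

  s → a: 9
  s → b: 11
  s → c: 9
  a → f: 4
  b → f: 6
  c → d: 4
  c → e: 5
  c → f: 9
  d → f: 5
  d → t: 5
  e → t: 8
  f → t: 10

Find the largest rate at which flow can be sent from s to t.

Augment s→a→f→t: bottleneck 4, flow now 4.
Augment s→b→f→t: bottleneck 6, flow now 10.
Augment s→c→d→t: bottleneck 4, flow now 14.
Augment s→c→e→t: bottleneck 5, flow now 19.
No augmenting path remains; maximum flow = 19.
In the residual graph, reachable from s: {s, a, b}.
Min-cut edges: s→c (9), a→f (4), b→f (6); capacity 9 + 4 + 6 = 19.
This cut is saturated, so no flow can exceed 19.

19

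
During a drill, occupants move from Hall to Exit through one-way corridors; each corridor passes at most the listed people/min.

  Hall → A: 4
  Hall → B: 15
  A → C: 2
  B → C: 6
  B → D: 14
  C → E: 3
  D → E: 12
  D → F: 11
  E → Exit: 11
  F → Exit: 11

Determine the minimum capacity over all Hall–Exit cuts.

Augment Hall→A→C→E→Exit: bottleneck 2, flow now 2.
Augment Hall→B→C→E→Exit: bottleneck 1, flow now 3.
Augment Hall→B→D→E→Exit: bottleneck 8, flow now 11.
Augment Hall→B→D→F→Exit: bottleneck 6, flow now 17.
No augmenting path remains; maximum flow = 17.
By max-flow min-cut, the minimum cut capacity equals the max flow.
In the residual graph, reachable from Hall: {Hall, A}.
Min-cut edges: Hall→B (15), A→C (2); capacity 15 + 2 = 17.

17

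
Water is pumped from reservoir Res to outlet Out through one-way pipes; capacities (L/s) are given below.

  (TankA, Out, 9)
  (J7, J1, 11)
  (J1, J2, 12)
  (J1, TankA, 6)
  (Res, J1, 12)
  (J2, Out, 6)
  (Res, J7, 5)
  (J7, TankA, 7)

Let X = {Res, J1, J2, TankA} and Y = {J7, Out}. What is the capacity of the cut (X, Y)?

20

Edges leaving {Res, J1, J2, TankA}: Res→J7 (5), J2→Out (6), TankA→Out (9).
Cut capacity = 5 + 6 + 9 = 20.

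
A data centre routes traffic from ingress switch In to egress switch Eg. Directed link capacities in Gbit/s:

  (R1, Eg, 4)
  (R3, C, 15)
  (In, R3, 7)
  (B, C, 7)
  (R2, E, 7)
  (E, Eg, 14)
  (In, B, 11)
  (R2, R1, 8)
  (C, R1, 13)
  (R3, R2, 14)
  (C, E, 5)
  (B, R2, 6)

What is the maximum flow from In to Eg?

16

Augment In→R3→C→E→Eg: bottleneck 5, flow now 5.
Augment In→R3→C→R1→Eg: bottleneck 2, flow now 7.
Augment In→B→C→R1→Eg: bottleneck 2, flow now 9.
Augment In→B→R2→E→Eg: bottleneck 6, flow now 15.
Augment In→B→C→R3→R2→E→Eg: bottleneck 1, flow now 16. (uses reverse residual edge)
No augmenting path remains; maximum flow = 16.
In the residual graph, reachable from In: {In, R3, B, C, R2, R1}.
Min-cut edges: C→E (5), R2→E (7), R1→Eg (4); capacity 5 + 7 + 4 = 16.
This cut is saturated, so no flow can exceed 16.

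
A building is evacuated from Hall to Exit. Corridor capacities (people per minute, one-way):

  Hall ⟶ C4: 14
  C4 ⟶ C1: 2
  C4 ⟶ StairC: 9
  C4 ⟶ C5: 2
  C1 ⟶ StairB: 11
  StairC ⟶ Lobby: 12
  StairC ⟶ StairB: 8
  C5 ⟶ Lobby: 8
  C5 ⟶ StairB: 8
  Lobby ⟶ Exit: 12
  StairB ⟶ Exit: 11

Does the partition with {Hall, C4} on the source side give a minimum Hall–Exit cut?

Given cut capacity: 2 + 9 + 2 = 13.
Augment Hall→C4→C1→StairB→Exit: bottleneck 2, flow now 2.
Augment Hall→C4→StairC→Lobby→Exit: bottleneck 9, flow now 11.
Augment Hall→C4→C5→Lobby→Exit: bottleneck 2, flow now 13.
No augmenting path remains; maximum flow = 13.
Cut capacity 13 equals the max flow, so it is a minimum cut.

Yes — it is a minimum cut (capacity 13).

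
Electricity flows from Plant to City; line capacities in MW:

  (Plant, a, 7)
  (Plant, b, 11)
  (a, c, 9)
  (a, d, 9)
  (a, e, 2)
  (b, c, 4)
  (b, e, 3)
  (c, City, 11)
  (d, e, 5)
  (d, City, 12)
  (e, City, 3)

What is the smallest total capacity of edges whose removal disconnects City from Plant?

14

Augment Plant→a→c→City: bottleneck 7, flow now 7.
Augment Plant→b→c→City: bottleneck 4, flow now 11.
Augment Plant→b→e→City: bottleneck 3, flow now 14.
No augmenting path remains; maximum flow = 14.
By max-flow min-cut, the minimum cut capacity equals the max flow.
In the residual graph, reachable from Plant: {Plant, b}.
Min-cut edges: Plant→a (7), b→c (4), b→e (3); capacity 7 + 4 + 3 = 14.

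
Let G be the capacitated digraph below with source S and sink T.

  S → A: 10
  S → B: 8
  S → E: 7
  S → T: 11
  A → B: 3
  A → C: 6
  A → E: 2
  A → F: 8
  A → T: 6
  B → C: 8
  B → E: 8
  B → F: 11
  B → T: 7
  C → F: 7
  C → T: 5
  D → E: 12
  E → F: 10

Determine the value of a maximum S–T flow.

29

Augment S→T: bottleneck 11, flow now 11.
Augment S→A→T: bottleneck 6, flow now 17.
Augment S→B→T: bottleneck 7, flow now 24.
Augment S→A→C→T: bottleneck 4, flow now 28.
Augment S→B→C→T: bottleneck 1, flow now 29.
No augmenting path remains; maximum flow = 29.
In the residual graph, reachable from S: {S, E, F}.
Min-cut edges: S→A (10), S→B (8), S→T (11); capacity 10 + 8 + 11 = 29.
This cut is saturated, so no flow can exceed 29.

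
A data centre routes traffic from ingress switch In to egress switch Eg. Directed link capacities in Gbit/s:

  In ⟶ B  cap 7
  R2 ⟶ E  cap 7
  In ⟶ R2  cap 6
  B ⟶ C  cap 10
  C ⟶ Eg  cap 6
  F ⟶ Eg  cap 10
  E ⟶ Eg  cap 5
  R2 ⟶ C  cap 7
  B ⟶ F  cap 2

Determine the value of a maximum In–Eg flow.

Augment In→B→C→Eg: bottleneck 6, flow now 6.
Augment In→B→F→Eg: bottleneck 1, flow now 7.
Augment In→R2→E→Eg: bottleneck 5, flow now 12.
Augment In→R2→C→B→F→Eg: bottleneck 1, flow now 13. (uses reverse residual edge)
No augmenting path remains; maximum flow = 13.
In the residual graph, reachable from In: {In}.
Min-cut edges: In→B (7), In→R2 (6); capacity 7 + 6 = 13.
This cut is saturated, so no flow can exceed 13.

13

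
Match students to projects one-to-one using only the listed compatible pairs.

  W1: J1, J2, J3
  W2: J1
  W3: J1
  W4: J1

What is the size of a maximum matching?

Unit-capacity flow: source→left, listed edges, right→sink; max matching = max flow.
Augmenting path W1→J1 (+1); matched 1.
Augmenting path W2→J1→W1→J2 (+1); matched 2.
No augmenting path remains; maximum matching = 2.
König certificate: {W1, J1} is a vertex cover of size 2 (every listed pair touches it), so no matching can be larger.

2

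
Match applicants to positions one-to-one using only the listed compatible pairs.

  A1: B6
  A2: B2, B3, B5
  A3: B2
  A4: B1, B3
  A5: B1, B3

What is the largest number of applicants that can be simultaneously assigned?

Unit-capacity flow: source→left, listed edges, right→sink; max matching = max flow.
Augmenting path A1→B6 (+1); matched 1.
Augmenting path A2→B2 (+1); matched 2.
Augmenting path A4→B1 (+1); matched 3.
Augmenting path A5→B3 (+1); matched 4.
Augmenting path A3→B2→A2→B5 (+1); matched 5.
No augmenting path remains; maximum matching = 5.
König certificate: {A1, A2, A3, A4, A5} is a vertex cover of size 5 (every listed pair touches it), so no matching can be larger.

5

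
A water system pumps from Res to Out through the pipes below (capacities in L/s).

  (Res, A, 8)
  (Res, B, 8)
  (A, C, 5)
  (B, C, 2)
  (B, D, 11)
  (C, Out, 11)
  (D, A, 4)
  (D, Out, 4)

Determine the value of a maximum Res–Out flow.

Augment Res→A→C→Out: bottleneck 5, flow now 5.
Augment Res→B→C→Out: bottleneck 2, flow now 7.
Augment Res→B→D→Out: bottleneck 4, flow now 11.
No augmenting path remains; maximum flow = 11.
In the residual graph, reachable from Res: {Res, A, B, D}.
Min-cut edges: A→C (5), B→C (2), D→Out (4); capacity 5 + 2 + 4 = 11.
This cut is saturated, so no flow can exceed 11.

11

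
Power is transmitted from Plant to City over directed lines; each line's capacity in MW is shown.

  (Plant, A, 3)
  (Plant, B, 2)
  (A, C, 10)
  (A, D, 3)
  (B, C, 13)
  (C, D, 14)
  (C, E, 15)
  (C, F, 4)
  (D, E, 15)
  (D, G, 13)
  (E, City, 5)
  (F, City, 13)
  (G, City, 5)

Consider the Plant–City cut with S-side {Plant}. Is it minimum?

Given cut capacity: 3 + 2 = 5.
Augment Plant→A→C→E→City: bottleneck 3, flow now 3.
Augment Plant→B→C→E→City: bottleneck 2, flow now 5.
No augmenting path remains; maximum flow = 5.
Cut capacity 5 equals the max flow, so it is a minimum cut.

Yes — it is a minimum cut (capacity 5).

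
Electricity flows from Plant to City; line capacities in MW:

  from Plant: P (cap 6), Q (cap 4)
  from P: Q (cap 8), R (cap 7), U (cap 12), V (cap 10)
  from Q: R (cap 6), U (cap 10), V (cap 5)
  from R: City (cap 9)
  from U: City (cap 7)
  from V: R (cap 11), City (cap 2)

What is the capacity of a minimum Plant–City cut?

10

Augment Plant→P→R→City: bottleneck 6, flow now 6.
Augment Plant→Q→R→City: bottleneck 3, flow now 9.
Augment Plant→Q→U→City: bottleneck 1, flow now 10.
No augmenting path remains; maximum flow = 10.
By max-flow min-cut, the minimum cut capacity equals the max flow.
In the residual graph, reachable from Plant: {Plant}.
Min-cut edges: Plant→P (6), Plant→Q (4); capacity 6 + 4 = 10.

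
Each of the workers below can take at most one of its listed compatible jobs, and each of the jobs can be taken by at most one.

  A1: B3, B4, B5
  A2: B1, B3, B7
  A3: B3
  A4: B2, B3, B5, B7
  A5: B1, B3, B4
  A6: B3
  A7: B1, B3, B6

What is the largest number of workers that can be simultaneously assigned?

6

Unit-capacity flow: source→left, listed edges, right→sink; max matching = max flow.
Augmenting path A1→B3 (+1); matched 1.
Augmenting path A2→B1 (+1); matched 2.
Augmenting path A4→B2 (+1); matched 3.
Augmenting path A5→B4 (+1); matched 4.
Augmenting path A7→B6 (+1); matched 5.
Augmenting path A3→B3→A1→B5 (+1); matched 6.
No augmenting path remains; maximum matching = 6.
König certificate: {A1, A2, A4, A5, A7, B3} is a vertex cover of size 6 (every listed pair touches it), so no matching can be larger.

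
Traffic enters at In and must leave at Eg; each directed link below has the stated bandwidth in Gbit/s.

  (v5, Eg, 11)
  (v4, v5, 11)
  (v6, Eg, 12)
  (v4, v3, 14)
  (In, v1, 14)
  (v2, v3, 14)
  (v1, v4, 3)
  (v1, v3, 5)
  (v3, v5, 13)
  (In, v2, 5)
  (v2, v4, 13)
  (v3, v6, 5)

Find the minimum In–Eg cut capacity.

Augment In→v1→v3→v5→Eg: bottleneck 5, flow now 5.
Augment In→v1→v4→v5→Eg: bottleneck 3, flow now 8.
Augment In→v2→v3→v5→Eg: bottleneck 3, flow now 11.
Augment In→v2→v3→v6→Eg: bottleneck 2, flow now 13.
No augmenting path remains; maximum flow = 13.
By max-flow min-cut, the minimum cut capacity equals the max flow.
In the residual graph, reachable from In: {In, v1}.
Min-cut edges: In→v2 (5), v1→v3 (5), v1→v4 (3); capacity 5 + 5 + 3 = 13.

13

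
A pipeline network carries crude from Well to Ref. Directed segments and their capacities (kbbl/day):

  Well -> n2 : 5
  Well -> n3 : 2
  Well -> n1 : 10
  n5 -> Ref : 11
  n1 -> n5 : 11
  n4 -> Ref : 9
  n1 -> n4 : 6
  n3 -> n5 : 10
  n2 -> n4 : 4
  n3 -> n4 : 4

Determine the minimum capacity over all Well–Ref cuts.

Augment Well→n1→n4→Ref: bottleneck 6, flow now 6.
Augment Well→n1→n5→Ref: bottleneck 4, flow now 10.
Augment Well→n2→n4→Ref: bottleneck 3, flow now 13.
Augment Well→n3→n5→Ref: bottleneck 2, flow now 15.
Augment Well→n2→n4→n1→n5→Ref: bottleneck 1, flow now 16. (uses reverse residual edge)
No augmenting path remains; maximum flow = 16.
By max-flow min-cut, the minimum cut capacity equals the max flow.
In the residual graph, reachable from Well: {Well, n2}.
Min-cut edges: Well→n1 (10), Well→n3 (2), n2→n4 (4); capacity 10 + 2 + 4 = 16.

16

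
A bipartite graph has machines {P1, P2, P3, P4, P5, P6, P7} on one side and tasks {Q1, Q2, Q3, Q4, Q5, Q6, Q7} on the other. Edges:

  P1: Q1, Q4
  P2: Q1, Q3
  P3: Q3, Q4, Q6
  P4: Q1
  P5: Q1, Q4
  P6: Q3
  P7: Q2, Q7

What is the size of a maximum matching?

Unit-capacity flow: source→left, listed edges, right→sink; max matching = max flow.
Augmenting path P1→Q1 (+1); matched 1.
Augmenting path P2→Q3 (+1); matched 2.
Augmenting path P3→Q4 (+1); matched 3.
Augmenting path P7→Q2 (+1); matched 4.
Augmenting path P5→Q4→P3→Q6 (+1); matched 5.
No augmenting path remains; maximum matching = 5.
König certificate: {P3, P7, Q1, Q3, Q4} is a vertex cover of size 5 (every listed pair touches it), so no matching can be larger.

5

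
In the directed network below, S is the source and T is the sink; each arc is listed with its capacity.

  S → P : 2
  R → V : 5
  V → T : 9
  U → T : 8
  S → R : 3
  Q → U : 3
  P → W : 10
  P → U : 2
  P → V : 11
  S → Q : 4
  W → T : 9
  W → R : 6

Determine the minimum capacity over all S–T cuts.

8

Augment S→P→U→T: bottleneck 2, flow now 2.
Augment S→Q→U→T: bottleneck 3, flow now 5.
Augment S→R→V→T: bottleneck 3, flow now 8.
No augmenting path remains; maximum flow = 8.
By max-flow min-cut, the minimum cut capacity equals the max flow.
In the residual graph, reachable from S: {S, Q}.
Min-cut edges: S→P (2), S→R (3), Q→U (3); capacity 2 + 3 + 3 = 8.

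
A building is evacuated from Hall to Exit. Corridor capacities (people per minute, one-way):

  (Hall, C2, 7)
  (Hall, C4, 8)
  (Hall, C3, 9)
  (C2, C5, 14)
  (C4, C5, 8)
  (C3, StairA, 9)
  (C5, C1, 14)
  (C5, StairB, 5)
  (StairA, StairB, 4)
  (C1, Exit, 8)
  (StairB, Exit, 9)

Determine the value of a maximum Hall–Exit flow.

Augment Hall→C2→C5→C1→Exit: bottleneck 7, flow now 7.
Augment Hall→C4→C5→C1→Exit: bottleneck 1, flow now 8.
Augment Hall→C4→C5→StairB→Exit: bottleneck 5, flow now 13.
Augment Hall→C3→StairA→StairB→Exit: bottleneck 4, flow now 17.
No augmenting path remains; maximum flow = 17.
In the residual graph, reachable from Hall: {Hall, C2, C4, C3, C5, StairA, C1}.
Min-cut edges: C5→StairB (5), StairA→StairB (4), C1→Exit (8); capacity 5 + 4 + 8 = 17.
This cut is saturated, so no flow can exceed 17.

17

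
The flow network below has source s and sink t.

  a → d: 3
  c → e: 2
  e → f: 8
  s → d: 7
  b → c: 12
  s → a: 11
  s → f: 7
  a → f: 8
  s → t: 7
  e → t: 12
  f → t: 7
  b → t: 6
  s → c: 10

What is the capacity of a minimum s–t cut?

Augment s→t: bottleneck 7, flow now 7.
Augment s→f→t: bottleneck 7, flow now 14.
Augment s→c→e→t: bottleneck 2, flow now 16.
No augmenting path remains; maximum flow = 16.
By max-flow min-cut, the minimum cut capacity equals the max flow.
In the residual graph, reachable from s: {s, a, c, d, f}.
Min-cut edges: s→t (7), c→e (2), f→t (7); capacity 7 + 2 + 7 = 16.

16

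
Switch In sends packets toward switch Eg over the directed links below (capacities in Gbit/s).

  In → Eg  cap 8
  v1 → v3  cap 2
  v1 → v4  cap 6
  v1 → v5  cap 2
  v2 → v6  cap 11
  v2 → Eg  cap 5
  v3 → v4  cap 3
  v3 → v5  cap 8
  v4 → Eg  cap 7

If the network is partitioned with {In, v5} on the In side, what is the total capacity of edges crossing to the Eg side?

8

Edges leaving {In, v5}: In→Eg (8).
Cut capacity = 8 = 8.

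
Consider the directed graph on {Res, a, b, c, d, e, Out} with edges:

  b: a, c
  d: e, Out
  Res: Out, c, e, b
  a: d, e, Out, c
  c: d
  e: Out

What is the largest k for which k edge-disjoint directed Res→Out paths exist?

Assign every edge capacity 1; by Menger, the answer equals the max flow.
Path Res→Out (+1); total 1.
Path Res→e→Out (+1); total 2.
Path Res→b→a→Out (+1); total 3.
Path Res→c→d→Out (+1); total 4.
No residual Res→Out path; max flow = 4.
Certifying cut of size 4: {Res→Out, Res→b, Res→c, Res→e}.

4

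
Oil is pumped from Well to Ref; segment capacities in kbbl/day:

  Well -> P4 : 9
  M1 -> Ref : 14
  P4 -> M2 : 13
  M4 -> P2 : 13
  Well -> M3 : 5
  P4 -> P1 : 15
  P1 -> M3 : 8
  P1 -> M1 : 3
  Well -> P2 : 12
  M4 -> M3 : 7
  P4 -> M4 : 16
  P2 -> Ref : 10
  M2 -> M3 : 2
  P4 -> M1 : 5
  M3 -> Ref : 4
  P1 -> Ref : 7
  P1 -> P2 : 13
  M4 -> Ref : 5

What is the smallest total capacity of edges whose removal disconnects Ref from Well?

23

Augment Well→P2→Ref: bottleneck 10, flow now 10.
Augment Well→M3→Ref: bottleneck 4, flow now 14.
Augment Well→P4→M4→Ref: bottleneck 5, flow now 19.
Augment Well→P4→P1→Ref: bottleneck 4, flow now 23.
No augmenting path remains; maximum flow = 23.
By max-flow min-cut, the minimum cut capacity equals the max flow.
In the residual graph, reachable from Well: {Well, P2, M3}.
Min-cut edges: Well→P4 (9), P2→Ref (10), M3→Ref (4); capacity 9 + 10 + 4 = 23.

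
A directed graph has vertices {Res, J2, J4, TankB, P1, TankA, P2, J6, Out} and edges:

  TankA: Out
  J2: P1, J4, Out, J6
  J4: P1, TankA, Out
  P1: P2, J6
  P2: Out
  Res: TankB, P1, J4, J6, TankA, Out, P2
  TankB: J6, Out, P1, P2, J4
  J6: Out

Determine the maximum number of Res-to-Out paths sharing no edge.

Assign every edge capacity 1; by Menger, the answer equals the max flow.
Path Res→Out (+1); total 1.
Path Res→J4→Out (+1); total 2.
Path Res→TankB→Out (+1); total 3.
Path Res→TankA→Out (+1); total 4.
Path Res→P2→Out (+1); total 5.
Path Res→J6→Out (+1); total 6.
No residual Res→Out path; max flow = 6.
Certifying cut of size 6: {J6→Out, P2→Out, Res→J4, Res→Out, Res→TankA, Res→TankB}.

6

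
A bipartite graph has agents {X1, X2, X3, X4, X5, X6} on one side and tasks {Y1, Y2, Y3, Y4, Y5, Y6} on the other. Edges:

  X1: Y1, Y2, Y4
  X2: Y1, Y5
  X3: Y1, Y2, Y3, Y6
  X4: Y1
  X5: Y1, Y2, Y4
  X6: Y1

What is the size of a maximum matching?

Unit-capacity flow: source→left, listed edges, right→sink; max matching = max flow.
Augmenting path X1→Y1 (+1); matched 1.
Augmenting path X2→Y5 (+1); matched 2.
Augmenting path X3→Y2 (+1); matched 3.
Augmenting path X5→Y4 (+1); matched 4.
Augmenting path X4→Y1→X1→Y2→X3→Y3 (+1); matched 5.
No augmenting path remains; maximum matching = 5.
König certificate: {X1, X2, X3, X5, Y1} is a vertex cover of size 5 (every listed pair touches it), so no matching can be larger.

5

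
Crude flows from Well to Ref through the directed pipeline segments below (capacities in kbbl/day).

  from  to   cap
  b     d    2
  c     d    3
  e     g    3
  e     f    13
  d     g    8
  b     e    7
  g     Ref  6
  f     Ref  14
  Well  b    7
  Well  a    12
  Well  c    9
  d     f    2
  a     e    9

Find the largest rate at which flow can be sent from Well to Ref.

19

Augment Well→a→e→f→Ref: bottleneck 9, flow now 9.
Augment Well→b→d→f→Ref: bottleneck 2, flow now 11.
Augment Well→b→e→f→Ref: bottleneck 3, flow now 14.
Augment Well→b→e→g→Ref: bottleneck 2, flow now 16.
Augment Well→c→d→g→Ref: bottleneck 3, flow now 19.
No augmenting path remains; maximum flow = 19.
In the residual graph, reachable from Well: {Well, a, c}.
Min-cut edges: Well→b (7), a→e (9), c→d (3); capacity 7 + 9 + 3 = 19.
This cut is saturated, so no flow can exceed 19.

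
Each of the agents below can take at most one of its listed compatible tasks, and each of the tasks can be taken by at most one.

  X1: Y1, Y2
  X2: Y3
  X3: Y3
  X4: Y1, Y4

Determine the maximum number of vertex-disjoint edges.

Unit-capacity flow: source→left, listed edges, right→sink; max matching = max flow.
Augmenting path X1→Y1 (+1); matched 1.
Augmenting path X2→Y3 (+1); matched 2.
Augmenting path X4→Y4 (+1); matched 3.
No augmenting path remains; maximum matching = 3.
König certificate: {X1, X4, Y3} is a vertex cover of size 3 (every listed pair touches it), so no matching can be larger.

3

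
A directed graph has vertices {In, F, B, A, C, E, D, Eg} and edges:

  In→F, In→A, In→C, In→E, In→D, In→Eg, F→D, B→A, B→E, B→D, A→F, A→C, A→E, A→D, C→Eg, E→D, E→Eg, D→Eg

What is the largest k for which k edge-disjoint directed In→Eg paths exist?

4

Assign every edge capacity 1; by Menger, the answer equals the max flow.
Path In→Eg (+1); total 1.
Path In→C→Eg (+1); total 2.
Path In→E→Eg (+1); total 3.
Path In→D→Eg (+1); total 4.
No residual In→Eg path; max flow = 4.
Certifying cut of size 4: {C→Eg, D→Eg, E→Eg, In→Eg}.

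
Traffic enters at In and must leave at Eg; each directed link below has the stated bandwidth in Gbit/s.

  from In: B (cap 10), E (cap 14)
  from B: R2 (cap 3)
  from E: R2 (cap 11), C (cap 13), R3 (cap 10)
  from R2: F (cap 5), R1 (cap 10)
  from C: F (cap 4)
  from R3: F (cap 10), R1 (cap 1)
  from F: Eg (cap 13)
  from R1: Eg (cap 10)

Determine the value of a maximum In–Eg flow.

17

Augment In→B→R2→F→Eg: bottleneck 3, flow now 3.
Augment In→E→R2→F→Eg: bottleneck 2, flow now 5.
Augment In→E→R2→R1→Eg: bottleneck 9, flow now 14.
Augment In→E→C→F→Eg: bottleneck 3, flow now 17.
No augmenting path remains; maximum flow = 17.
In the residual graph, reachable from In: {In, B}.
Min-cut edges: In→E (14), B→R2 (3); capacity 14 + 3 = 17.
This cut is saturated, so no flow can exceed 17.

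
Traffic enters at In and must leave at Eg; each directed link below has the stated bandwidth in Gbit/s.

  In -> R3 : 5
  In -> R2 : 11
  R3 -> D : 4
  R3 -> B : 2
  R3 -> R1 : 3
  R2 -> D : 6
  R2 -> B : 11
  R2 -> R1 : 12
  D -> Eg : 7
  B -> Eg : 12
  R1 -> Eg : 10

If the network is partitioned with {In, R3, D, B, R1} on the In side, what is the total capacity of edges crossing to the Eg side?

Edges leaving {In, R3, D, B, R1}: In→R2 (11), D→Eg (7), B→Eg (12), R1→Eg (10).
Cut capacity = 11 + 7 + 12 + 10 = 40.

40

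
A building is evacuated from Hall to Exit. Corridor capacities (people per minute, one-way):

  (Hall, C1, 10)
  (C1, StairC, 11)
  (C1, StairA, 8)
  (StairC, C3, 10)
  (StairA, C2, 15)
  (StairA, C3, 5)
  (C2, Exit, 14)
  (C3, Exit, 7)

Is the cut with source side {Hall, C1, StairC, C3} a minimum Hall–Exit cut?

Given cut capacity: 8 + 7 = 15.
Augment Hall→C1→StairC→C3→Exit: bottleneck 7, flow now 7.
Augment Hall→C1→StairA→C2→Exit: bottleneck 3, flow now 10.
No augmenting path remains; maximum flow = 10.
In the residual graph, reachable from Hall: {Hall}.
Min-cut edges: Hall→C1 (10); capacity 10 = 10.
Cut capacity 15 exceeds the max flow 10, so it is not minimum.

No — its capacity is 15, but the minimum cut has capacity 10.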